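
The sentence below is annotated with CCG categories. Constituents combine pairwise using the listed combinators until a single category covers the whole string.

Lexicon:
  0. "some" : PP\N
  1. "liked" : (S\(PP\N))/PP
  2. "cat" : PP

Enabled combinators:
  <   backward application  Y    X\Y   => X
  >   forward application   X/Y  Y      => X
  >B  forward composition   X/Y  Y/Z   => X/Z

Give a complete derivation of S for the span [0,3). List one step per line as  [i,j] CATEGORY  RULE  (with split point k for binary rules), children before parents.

[0,1] PP\N  lex  "some"
[1,2] (S\(PP\N))/PP  lex  "liked"
[2,3] PP  lex  "cat"
[1,3] S\(PP\N)  >  k=2
[0,3] S  <  k=1

[0,3] S   <
  [0,1] "some" : PP\N
  [1,3] S\(PP\N)   >
    [1,2] "liked" : (S\(PP\N))/PP
    [2,3] "cat" : PP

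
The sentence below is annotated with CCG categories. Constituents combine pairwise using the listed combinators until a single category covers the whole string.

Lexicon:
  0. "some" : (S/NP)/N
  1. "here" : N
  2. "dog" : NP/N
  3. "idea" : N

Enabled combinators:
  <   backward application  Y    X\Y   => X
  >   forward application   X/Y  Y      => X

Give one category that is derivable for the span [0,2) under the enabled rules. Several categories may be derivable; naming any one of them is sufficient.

[0,4] S   >
  [0,2] S/NP   >
    [0,1] "some" : (S/NP)/N
    [1,2] "here" : N
  [2,4] NP   >
    [2,3] "dog" : NP/N
    [3,4] "idea" : N

S/NP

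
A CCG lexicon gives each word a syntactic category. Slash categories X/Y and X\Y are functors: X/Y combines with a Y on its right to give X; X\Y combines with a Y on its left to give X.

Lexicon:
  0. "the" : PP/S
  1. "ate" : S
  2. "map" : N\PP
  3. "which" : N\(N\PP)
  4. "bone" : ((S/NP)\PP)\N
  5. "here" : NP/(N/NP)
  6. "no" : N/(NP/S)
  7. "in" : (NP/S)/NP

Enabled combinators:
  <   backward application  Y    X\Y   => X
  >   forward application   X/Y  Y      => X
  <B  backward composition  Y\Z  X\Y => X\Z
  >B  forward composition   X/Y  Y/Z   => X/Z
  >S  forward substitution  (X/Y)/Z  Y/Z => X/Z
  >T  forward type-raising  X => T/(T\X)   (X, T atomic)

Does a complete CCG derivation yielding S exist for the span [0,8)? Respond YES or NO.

YES

[0,8] S   >
  [0,5] S/NP   <
    [0,2] PP   >
      [0,1] "the" : PP/S
      [1,2] "ate" : S
    [2,5] (S/NP)\PP   <
      [2,4] N   <
        [2,3] "map" : N\PP
        [3,4] "which" : N\(N\PP)
      [4,5] "bone" : ((S/NP)\PP)\N
  [5,8] NP   >
    [5,6] "here" : NP/(N/NP)
    [6,8] N/NP   >B
      [6,7] "no" : N/(NP/S)
      [7,8] "in" : (NP/S)/NP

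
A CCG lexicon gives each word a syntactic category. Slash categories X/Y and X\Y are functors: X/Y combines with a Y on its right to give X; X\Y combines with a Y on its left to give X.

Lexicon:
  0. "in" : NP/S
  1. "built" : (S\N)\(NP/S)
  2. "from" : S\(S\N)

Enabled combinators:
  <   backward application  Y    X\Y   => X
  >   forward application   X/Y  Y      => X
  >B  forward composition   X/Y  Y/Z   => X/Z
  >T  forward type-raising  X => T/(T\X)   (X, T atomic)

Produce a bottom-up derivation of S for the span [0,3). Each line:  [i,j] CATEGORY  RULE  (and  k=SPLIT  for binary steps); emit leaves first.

[0,1] NP/S  lex  "in"
[1,2] (S\N)\(NP/S)  lex  "built"
[0,2] S\N  <  k=1
[2,3] S\(S\N)  lex  "from"
[0,3] S  <  k=2

[0,3] S   <
  [0,2] S\N   <
    [0,1] "in" : NP/S
    [1,2] "built" : (S\N)\(NP/S)
  [2,3] "from" : S\(S\N)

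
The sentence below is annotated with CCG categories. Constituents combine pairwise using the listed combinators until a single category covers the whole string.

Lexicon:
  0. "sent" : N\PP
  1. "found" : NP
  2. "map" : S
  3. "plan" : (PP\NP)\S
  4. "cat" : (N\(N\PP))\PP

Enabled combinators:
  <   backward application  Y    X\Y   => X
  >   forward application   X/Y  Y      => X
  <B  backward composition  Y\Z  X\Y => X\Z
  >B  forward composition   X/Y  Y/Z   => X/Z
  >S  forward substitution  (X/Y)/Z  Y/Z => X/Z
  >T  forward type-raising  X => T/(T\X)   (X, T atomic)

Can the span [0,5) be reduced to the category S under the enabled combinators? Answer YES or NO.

N\PP NP S (PP\NP)\S (N\(N\PP))\PP
CKY chart[0,5] = {N, N/(N\N), NP/(NP\N), PP/(PP\N), S/(S\N)}; S ∉ chart

NO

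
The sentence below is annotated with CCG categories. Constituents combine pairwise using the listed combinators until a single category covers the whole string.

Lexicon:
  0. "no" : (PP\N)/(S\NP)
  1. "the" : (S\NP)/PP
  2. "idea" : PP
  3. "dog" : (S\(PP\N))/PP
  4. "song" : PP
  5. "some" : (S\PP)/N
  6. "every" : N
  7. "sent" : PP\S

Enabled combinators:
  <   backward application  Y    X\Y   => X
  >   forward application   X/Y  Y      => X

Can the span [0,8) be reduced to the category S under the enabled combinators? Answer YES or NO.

YES

[0,8] S   <
  [0,3] PP\N   >
    [0,1] "no" : (PP\N)/(S\NP)
    [1,3] S\NP   >
      [1,2] "the" : (S\NP)/PP
      [2,3] "idea" : PP
  [3,8] S\(PP\N)   >
    [3,4] "dog" : (S\(PP\N))/PP
    [4,8] PP   <
      [4,7] S   <
        [4,5] "song" : PP
        [5,7] S\PP   >
          [5,6] "some" : (S\PP)/N
          [6,7] "every" : N
      [7,8] "sent" : PP\S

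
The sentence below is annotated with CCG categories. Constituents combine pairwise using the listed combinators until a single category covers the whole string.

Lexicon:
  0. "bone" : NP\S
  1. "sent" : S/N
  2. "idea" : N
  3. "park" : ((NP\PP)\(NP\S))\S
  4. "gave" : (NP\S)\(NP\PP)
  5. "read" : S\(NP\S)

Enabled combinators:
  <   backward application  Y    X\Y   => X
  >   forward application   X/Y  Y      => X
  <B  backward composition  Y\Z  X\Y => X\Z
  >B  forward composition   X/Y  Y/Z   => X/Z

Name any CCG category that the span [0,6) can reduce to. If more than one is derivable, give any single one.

[0,6] S   <
  [0,5] NP\S   <
    [0,4] NP\PP   <
      [0,1] "bone" : NP\S
      [1,4] (NP\PP)\(NP\S)   <
        [1,3] S   >
          [1,2] "sent" : S/N
          [2,3] "idea" : N
        [3,4] "park" : ((NP\PP)\(NP\S))\S
    [4,5] "gave" : (NP\S)\(NP\PP)
  [5,6] "read" : S\(NP\S)

S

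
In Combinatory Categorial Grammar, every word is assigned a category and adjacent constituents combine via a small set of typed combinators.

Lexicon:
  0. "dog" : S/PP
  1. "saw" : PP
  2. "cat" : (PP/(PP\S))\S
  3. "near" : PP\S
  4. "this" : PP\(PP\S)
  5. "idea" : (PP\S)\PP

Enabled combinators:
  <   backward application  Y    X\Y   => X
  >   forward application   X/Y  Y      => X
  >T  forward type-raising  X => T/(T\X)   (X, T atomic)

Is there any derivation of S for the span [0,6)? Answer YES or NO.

NO

S/PP PP (PP/(PP\S))\S PP\S PP\(PP\S) (PP\S)\PP
CKY chart[0,6] = {N/(N\PP), NP/(NP\PP), PP, PP/(PP\PP), S/(S\PP)}; S ∉ chart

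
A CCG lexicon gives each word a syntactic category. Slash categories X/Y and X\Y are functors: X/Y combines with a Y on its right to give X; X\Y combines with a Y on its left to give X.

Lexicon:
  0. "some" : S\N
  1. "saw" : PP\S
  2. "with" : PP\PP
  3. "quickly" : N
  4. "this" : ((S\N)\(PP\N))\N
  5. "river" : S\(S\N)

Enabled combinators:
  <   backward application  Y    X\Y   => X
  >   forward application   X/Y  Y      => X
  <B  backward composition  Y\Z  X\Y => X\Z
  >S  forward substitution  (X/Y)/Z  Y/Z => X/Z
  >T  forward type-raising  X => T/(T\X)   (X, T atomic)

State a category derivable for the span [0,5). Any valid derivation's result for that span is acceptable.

[0,6] S   <
  [0,5] S\N   <
    [0,3] PP\N   <B
      [0,2] PP\N   <B
        [0,1] "some" : S\N
        [1,2] "saw" : PP\S
      [2,3] "with" : PP\PP
    [3,5] (S\N)\(PP\N)   <
      [3,4] "quickly" : N
      [4,5] "this" : ((S\N)\(PP\N))\N
  [5,6] "river" : S\(S\N)

S\N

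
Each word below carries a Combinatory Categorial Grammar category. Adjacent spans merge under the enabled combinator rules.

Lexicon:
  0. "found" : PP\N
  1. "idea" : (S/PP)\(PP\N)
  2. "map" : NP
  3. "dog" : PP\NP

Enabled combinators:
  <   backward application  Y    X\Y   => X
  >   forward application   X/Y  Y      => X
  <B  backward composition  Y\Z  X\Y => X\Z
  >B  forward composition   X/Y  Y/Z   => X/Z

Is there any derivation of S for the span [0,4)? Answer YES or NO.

[0,4] S   >
  [0,2] S/PP   <
    [0,1] "found" : PP\N
    [1,2] "idea" : (S/PP)\(PP\N)
  [2,4] PP   <
    [2,3] "map" : NP
    [3,4] "dog" : PP\NP

YES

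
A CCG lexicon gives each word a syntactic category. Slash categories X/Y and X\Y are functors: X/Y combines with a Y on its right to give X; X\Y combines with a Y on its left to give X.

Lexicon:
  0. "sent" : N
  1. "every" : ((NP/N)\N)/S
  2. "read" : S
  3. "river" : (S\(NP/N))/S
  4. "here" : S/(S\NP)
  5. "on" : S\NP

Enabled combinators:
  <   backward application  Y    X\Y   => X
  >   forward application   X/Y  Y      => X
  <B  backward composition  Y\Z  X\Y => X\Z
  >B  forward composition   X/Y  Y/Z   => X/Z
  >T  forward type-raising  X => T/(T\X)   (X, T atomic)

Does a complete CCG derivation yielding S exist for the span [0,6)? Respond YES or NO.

[0,6] S   >
  [0,1] S/(S\N)   >T
    [0,1] "sent" : N
  [1,6] S\N   <B
    [1,3] (NP/N)\N   >
      [1,2] "every" : ((NP/N)\N)/S
      [2,3] "read" : S
    [3,6] S\(NP/N)   >
      [3,4] "river" : (S\(NP/N))/S
      [4,6] S   >
        [4,5] "here" : S/(S\NP)
        [5,6] "on" : S\NP

YES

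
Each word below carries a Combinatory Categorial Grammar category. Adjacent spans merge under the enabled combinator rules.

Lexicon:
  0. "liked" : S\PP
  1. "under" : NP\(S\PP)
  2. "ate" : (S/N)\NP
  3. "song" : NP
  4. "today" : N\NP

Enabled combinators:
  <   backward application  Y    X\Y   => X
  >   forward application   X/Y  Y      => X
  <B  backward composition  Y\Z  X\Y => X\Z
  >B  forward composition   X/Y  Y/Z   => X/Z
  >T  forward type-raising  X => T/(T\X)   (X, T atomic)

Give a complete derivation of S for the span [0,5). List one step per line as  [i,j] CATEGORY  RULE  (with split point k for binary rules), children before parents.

[0,5] S   >
  [0,3] S/N   <
    [0,2] NP   <
      [0,1] "liked" : S\PP
      [1,2] "under" : NP\(S\PP)
    [2,3] "ate" : (S/N)\NP
  [3,5] N   >
    [3,4] N/(N\NP)   >T
      [3,4] "song" : NP
    [4,5] "today" : N\NP

[0,1] S\PP  lex  "liked"
[1,2] NP\(S\PP)  lex  "under"
[0,2] NP  <  k=1
[2,3] (S/N)\NP  lex  "ate"
[0,3] S/N  <  k=2
[3,4] NP  lex  "song"
[3,4] N/(N\NP)  >T
[4,5] N\NP  lex  "today"
[3,5] N  >  k=4
[0,5] S  >  k=3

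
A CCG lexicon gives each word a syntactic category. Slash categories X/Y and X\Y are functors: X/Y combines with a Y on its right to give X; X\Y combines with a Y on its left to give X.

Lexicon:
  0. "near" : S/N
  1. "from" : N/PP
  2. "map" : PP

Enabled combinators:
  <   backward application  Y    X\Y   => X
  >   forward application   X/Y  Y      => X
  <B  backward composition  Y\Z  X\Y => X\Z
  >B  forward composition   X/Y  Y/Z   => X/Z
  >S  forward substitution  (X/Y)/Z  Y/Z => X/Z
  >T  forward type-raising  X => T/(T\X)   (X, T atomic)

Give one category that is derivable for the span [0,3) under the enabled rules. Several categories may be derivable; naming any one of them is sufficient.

[0,3] S   >
  [0,1] "near" : S/N
  [1,3] N   >
    [1,2] "from" : N/PP
    [2,3] "map" : PP

S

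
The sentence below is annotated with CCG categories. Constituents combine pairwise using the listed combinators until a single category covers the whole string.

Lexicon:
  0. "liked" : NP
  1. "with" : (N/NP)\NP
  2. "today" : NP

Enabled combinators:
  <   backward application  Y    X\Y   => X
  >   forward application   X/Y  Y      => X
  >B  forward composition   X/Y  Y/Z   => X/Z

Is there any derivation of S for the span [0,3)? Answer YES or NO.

NO

NP (N/NP)\NP NP
CKY chart[0,3] = {N}; S ∉ chart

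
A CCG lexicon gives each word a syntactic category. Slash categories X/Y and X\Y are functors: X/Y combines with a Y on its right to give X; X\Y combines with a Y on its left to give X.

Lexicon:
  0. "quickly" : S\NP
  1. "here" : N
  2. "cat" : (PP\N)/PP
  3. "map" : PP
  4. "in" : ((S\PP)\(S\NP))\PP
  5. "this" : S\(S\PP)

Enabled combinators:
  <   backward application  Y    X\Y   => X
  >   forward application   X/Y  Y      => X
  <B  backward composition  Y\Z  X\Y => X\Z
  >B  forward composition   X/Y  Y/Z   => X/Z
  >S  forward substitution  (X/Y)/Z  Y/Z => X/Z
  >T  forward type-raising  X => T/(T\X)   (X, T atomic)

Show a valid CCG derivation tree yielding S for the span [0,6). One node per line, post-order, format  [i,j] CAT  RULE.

[0,6] S   <
  [0,5] S\PP   <
    [0,1] "quickly" : S\NP
    [1,5] (S\PP)\(S\NP)   <
      [1,4] PP   >
        [1,2] PP/(PP\N)   >T
          [1,2] "here" : N
        [2,4] PP\N   >
          [2,3] "cat" : (PP\N)/PP
          [3,4] "map" : PP
      [4,5] "in" : ((S\PP)\(S\NP))\PP
  [5,6] "this" : S\(S\PP)

[0,1] S\NP  lex  "quickly"
[1,2] N  lex  "here"
[1,2] PP/(PP\N)  >T
[2,3] (PP\N)/PP  lex  "cat"
[3,4] PP  lex  "map"
[2,4] PP\N  >  k=3
[1,4] PP  >  k=2
[4,5] ((S\PP)\(S\NP))\PP  lex  "in"
[1,5] (S\PP)\(S\NP)  <  k=4
[0,5] S\PP  <  k=1
[5,6] S\(S\PP)  lex  "this"
[0,6] S  <  k=5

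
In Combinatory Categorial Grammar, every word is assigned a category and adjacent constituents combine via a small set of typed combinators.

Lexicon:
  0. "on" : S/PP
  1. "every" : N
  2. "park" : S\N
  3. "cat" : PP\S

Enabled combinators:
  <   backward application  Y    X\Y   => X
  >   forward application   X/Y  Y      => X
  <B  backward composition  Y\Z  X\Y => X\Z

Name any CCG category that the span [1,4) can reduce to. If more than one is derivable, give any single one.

PP

[0,4] S   >
  [0,1] "on" : S/PP
  [1,4] PP   <
    [1,2] "every" : N
    [2,4] PP\N   <B
      [2,3] "park" : S\N
      [3,4] "cat" : PP\S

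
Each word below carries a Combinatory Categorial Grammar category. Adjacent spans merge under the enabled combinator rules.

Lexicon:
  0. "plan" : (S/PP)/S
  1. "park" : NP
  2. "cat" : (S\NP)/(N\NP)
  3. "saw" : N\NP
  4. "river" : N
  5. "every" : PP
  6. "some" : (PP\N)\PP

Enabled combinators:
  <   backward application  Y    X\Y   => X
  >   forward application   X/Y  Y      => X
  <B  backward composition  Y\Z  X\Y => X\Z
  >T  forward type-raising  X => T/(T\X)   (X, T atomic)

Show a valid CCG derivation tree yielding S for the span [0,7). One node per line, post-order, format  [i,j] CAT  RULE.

[0,7] S   >
  [0,4] S/PP   >
    [0,1] "plan" : (S/PP)/S
    [1,4] S   <
      [1,2] "park" : NP
      [2,4] S\NP   >
        [2,3] "cat" : (S\NP)/(N\NP)
        [3,4] "saw" : N\NP
  [4,7] PP   <
    [4,5] "river" : N
    [5,7] PP\N   <
      [5,6] "every" : PP
      [6,7] "some" : (PP\N)\PP

[0,1] (S/PP)/S  lex  "plan"
[1,2] NP  lex  "park"
[2,3] (S\NP)/(N\NP)  lex  "cat"
[3,4] N\NP  lex  "saw"
[2,4] S\NP  >  k=3
[1,4] S  <  k=2
[0,4] S/PP  >  k=1
[4,5] N  lex  "river"
[5,6] PP  lex  "every"
[6,7] (PP\N)\PP  lex  "some"
[5,7] PP\N  <  k=6
[4,7] PP  <  k=5
[0,7] S  >  k=4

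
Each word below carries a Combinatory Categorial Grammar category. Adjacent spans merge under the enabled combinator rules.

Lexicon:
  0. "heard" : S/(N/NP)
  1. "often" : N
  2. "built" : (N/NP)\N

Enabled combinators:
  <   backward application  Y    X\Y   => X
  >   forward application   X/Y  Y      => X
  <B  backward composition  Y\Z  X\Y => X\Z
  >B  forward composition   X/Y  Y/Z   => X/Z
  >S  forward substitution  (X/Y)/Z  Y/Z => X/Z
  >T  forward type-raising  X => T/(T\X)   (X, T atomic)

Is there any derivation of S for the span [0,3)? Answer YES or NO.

[0,3] S   >
  [0,1] "heard" : S/(N/NP)
  [1,3] N/NP   <
    [1,2] "often" : N
    [2,3] "built" : (N/NP)\N

YES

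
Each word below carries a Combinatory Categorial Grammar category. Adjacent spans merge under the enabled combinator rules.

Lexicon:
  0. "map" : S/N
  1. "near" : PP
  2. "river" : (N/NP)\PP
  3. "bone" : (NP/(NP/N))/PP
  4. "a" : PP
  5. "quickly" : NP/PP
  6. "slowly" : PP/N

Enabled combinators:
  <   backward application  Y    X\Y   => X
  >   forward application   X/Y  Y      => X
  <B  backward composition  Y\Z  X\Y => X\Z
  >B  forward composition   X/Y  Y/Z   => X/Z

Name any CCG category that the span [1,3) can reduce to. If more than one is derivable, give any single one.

N/NP

[0,7] S   >
  [0,3] S/NP   >B
    [0,1] "map" : S/N
    [1,3] N/NP   <
      [1,2] "near" : PP
      [2,3] "river" : (N/NP)\PP
  [3,7] NP   >
    [3,5] NP/(NP/N)   >
      [3,4] "bone" : (NP/(NP/N))/PP
      [4,5] "a" : PP
    [5,7] NP/N   >B
      [5,6] "quickly" : NP/PP
      [6,7] "slowly" : PP/N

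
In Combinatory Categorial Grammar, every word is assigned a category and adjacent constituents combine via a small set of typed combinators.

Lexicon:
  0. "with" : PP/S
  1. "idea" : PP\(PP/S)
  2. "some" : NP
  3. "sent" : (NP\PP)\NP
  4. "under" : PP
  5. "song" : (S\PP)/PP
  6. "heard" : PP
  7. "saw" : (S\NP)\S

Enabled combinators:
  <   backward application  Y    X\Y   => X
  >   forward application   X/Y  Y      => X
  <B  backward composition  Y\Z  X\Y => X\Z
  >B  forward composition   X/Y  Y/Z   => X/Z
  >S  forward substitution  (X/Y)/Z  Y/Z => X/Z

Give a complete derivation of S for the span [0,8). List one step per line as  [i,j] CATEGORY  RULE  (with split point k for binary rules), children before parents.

[0,1] PP/S  lex  "with"
[1,2] PP\(PP/S)  lex  "idea"
[0,2] PP  <  k=1
[2,3] NP  lex  "some"
[3,4] (NP\PP)\NP  lex  "sent"
[2,4] NP\PP  <  k=3
[0,4] NP  <  k=2
[4,5] PP  lex  "under"
[5,6] (S\PP)/PP  lex  "song"
[6,7] PP  lex  "heard"
[5,7] S\PP  >  k=6
[4,7] S  <  k=5
[7,8] (S\NP)\S  lex  "saw"
[4,8] S\NP  <  k=7
[0,8] S  <  k=4

[0,8] S   <
  [0,4] NP   <
    [0,2] PP   <
      [0,1] "with" : PP/S
      [1,2] "idea" : PP\(PP/S)
    [2,4] NP\PP   <
      [2,3] "some" : NP
      [3,4] "sent" : (NP\PP)\NP
  [4,8] S\NP   <
    [4,7] S   <
      [4,5] "under" : PP
      [5,7] S\PP   >
        [5,6] "song" : (S\PP)/PP
        [6,7] "heard" : PP
    [7,8] "saw" : (S\NP)\S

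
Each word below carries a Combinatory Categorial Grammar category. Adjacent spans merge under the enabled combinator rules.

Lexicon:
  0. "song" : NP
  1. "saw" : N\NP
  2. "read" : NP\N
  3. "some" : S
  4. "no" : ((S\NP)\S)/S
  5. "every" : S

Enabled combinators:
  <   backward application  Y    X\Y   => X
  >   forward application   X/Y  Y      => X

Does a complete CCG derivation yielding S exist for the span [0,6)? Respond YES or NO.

[0,6] S   <
  [0,3] NP   <
    [0,2] N   <
      [0,1] "song" : NP
      [1,2] "saw" : N\NP
    [2,3] "read" : NP\N
  [3,6] S\NP   <
    [3,4] "some" : S
    [4,6] (S\NP)\S   >
      [4,5] "no" : ((S\NP)\S)/S
      [5,6] "every" : S

YES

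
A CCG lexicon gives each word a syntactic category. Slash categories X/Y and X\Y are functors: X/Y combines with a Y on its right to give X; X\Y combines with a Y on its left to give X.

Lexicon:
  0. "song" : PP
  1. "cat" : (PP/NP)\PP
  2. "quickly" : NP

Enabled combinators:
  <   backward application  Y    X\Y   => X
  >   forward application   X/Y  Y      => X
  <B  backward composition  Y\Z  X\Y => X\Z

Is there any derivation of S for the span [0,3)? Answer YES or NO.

PP (PP/NP)\PP NP
CKY chart[0,3] = {PP}; S ∉ chart

NO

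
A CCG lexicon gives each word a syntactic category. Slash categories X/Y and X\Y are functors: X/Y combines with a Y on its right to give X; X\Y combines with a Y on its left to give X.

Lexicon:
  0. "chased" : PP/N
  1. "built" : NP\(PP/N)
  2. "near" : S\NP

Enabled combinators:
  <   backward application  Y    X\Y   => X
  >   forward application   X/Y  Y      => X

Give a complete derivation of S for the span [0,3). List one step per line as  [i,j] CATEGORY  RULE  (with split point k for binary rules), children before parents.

[0,1] PP/N  lex  "chased"
[1,2] NP\(PP/N)  lex  "built"
[0,2] NP  <  k=1
[2,3] S\NP  lex  "near"
[0,3] S  <  k=2

[0,3] S   <
  [0,2] NP   <
    [0,1] "chased" : PP/N
    [1,2] "built" : NP\(PP/N)
  [2,3] "near" : S\NP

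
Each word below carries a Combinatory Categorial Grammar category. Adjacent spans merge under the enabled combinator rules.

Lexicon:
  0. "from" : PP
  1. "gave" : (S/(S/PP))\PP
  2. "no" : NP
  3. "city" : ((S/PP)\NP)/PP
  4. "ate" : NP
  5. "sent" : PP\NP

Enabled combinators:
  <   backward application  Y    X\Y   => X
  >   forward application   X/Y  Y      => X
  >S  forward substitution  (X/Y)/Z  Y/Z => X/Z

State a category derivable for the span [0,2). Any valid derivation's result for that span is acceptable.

[0,6] S   >
  [0,2] S/(S/PP)   <
    [0,1] "from" : PP
    [1,2] "gave" : (S/(S/PP))\PP
  [2,6] S/PP   <
    [2,3] "no" : NP
    [3,6] (S/PP)\NP   >
      [3,4] "city" : ((S/PP)\NP)/PP
      [4,6] PP   <
        [4,5] "ate" : NP
        [5,6] "sent" : PP\NP

S/(S/PP)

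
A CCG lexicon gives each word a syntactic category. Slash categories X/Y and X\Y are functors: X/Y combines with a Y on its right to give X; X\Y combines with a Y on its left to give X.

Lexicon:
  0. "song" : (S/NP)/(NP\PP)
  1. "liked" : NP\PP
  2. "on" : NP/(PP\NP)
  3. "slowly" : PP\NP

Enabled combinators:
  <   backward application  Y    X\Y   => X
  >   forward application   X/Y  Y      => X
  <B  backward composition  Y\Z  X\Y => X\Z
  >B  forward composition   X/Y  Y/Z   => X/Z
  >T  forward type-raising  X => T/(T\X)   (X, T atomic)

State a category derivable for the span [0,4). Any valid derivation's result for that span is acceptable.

[0,4] S   >
  [0,2] S/NP   >
    [0,1] "song" : (S/NP)/(NP\PP)
    [1,2] "liked" : NP\PP
  [2,4] NP   >
    [2,3] "on" : NP/(PP\NP)
    [3,4] "slowly" : PP\NP

S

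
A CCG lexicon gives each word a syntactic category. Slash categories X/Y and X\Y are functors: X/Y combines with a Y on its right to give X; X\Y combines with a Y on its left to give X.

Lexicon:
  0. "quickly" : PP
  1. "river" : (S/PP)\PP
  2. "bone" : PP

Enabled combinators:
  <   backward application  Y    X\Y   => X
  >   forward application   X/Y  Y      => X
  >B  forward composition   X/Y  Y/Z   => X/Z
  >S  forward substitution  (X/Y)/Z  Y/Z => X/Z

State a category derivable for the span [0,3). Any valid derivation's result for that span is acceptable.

[0,3] S   >
  [0,2] S/PP   <
    [0,1] "quickly" : PP
    [1,2] "river" : (S/PP)\PP
  [2,3] "bone" : PP

S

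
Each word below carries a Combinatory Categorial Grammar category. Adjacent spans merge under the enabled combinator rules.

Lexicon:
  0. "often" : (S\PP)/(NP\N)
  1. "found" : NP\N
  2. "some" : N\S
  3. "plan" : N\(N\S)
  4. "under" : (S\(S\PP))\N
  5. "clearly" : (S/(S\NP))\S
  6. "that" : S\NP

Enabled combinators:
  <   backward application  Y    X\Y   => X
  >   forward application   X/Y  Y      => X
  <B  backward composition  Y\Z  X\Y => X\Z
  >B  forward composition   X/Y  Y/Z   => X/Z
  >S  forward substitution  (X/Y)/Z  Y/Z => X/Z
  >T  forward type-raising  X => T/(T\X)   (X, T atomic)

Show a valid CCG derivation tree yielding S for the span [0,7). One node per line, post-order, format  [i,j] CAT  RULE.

[0,7] S   >
  [0,6] S/(S\NP)   <
    [0,5] S   <
      [0,2] S\PP   >
        [0,1] "often" : (S\PP)/(NP\N)
        [1,2] "found" : NP\N
      [2,5] S\(S\PP)   <
        [2,4] N   <
          [2,3] "some" : N\S
          [3,4] "plan" : N\(N\S)
        [4,5] "under" : (S\(S\PP))\N
    [5,6] "clearly" : (S/(S\NP))\S
  [6,7] "that" : S\NP

[0,1] (S\PP)/(NP\N)  lex  "often"
[1,2] NP\N  lex  "found"
[0,2] S\PP  >  k=1
[2,3] N\S  lex  "some"
[3,4] N\(N\S)  lex  "plan"
[2,4] N  <  k=3
[4,5] (S\(S\PP))\N  lex  "under"
[2,5] S\(S\PP)  <  k=4
[0,5] S  <  k=2
[5,6] (S/(S\NP))\S  lex  "clearly"
[0,6] S/(S\NP)  <  k=5
[6,7] S\NP  lex  "that"
[0,7] S  >  k=6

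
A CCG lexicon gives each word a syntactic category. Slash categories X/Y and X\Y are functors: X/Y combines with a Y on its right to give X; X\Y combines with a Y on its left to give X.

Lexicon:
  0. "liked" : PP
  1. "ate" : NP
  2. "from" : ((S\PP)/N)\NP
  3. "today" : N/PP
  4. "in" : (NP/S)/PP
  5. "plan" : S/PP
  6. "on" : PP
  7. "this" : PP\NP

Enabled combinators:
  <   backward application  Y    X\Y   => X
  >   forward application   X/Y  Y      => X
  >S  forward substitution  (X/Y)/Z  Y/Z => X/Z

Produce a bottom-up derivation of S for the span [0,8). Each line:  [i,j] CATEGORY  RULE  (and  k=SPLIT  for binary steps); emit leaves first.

[0,1] PP  lex  "liked"
[1,2] NP  lex  "ate"
[2,3] ((S\PP)/N)\NP  lex  "from"
[1,3] (S\PP)/N  <  k=2
[3,4] N/PP  lex  "today"
[4,5] (NP/S)/PP  lex  "in"
[5,6] S/PP  lex  "plan"
[4,6] NP/PP  >S  k=5
[6,7] PP  lex  "on"
[4,7] NP  >  k=6
[7,8] PP\NP  lex  "this"
[4,8] PP  <  k=7
[3,8] N  >  k=4
[1,8] S\PP  >  k=3
[0,8] S  <  k=1

[0,8] S   <
  [0,1] "liked" : PP
  [1,8] S\PP   >
    [1,3] (S\PP)/N   <
      [1,2] "ate" : NP
      [2,3] "from" : ((S\PP)/N)\NP
    [3,8] N   >
      [3,4] "today" : N/PP
      [4,8] PP   <
        [4,7] NP   >
          [4,6] NP/PP   >S
            [4,5] "in" : (NP/S)/PP
            [5,6] "plan" : S/PP
          [6,7] "on" : PP
        [7,8] "this" : PP\NP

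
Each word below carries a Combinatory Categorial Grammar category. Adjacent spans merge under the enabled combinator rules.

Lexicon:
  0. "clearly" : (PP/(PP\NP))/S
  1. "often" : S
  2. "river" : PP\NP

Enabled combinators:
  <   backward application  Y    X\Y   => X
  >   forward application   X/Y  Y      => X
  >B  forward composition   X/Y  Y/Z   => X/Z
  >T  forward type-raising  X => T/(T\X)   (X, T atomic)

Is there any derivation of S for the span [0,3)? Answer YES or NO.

(PP/(PP\NP))/S S PP\NP
CKY chart[0,3] = {N/(N\PP), NP/(NP\PP), PP, PP/(PP\PP), S/(S\PP)}; S ∉ chart

NO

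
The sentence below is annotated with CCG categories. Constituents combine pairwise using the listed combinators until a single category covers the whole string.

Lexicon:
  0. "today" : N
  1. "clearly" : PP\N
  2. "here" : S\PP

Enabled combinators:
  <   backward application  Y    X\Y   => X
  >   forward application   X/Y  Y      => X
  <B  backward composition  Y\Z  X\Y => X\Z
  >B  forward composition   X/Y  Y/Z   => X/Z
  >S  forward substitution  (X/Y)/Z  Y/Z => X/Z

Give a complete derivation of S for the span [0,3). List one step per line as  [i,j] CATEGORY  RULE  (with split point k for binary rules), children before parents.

[0,3] S   <
  [0,2] PP   <
    [0,1] "today" : N
    [1,2] "clearly" : PP\N
  [2,3] "here" : S\PP

[0,1] N  lex  "today"
[1,2] PP\N  lex  "clearly"
[0,2] PP  <  k=1
[2,3] S\PP  lex  "here"
[0,3] S  <  k=2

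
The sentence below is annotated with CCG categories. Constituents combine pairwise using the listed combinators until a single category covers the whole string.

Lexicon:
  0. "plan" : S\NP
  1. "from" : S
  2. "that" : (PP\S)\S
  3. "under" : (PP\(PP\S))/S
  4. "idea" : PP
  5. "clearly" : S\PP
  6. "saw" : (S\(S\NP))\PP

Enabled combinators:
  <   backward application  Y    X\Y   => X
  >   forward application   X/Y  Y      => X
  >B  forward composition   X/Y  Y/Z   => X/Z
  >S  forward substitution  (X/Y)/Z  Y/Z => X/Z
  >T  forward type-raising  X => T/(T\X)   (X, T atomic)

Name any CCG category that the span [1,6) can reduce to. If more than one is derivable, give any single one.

PP

[0,7] S   <
  [0,1] "plan" : S\NP
  [1,7] S\(S\NP)   <
    [1,6] PP   <
      [1,3] PP\S   <
        [1,2] "from" : S
        [2,3] "that" : (PP\S)\S
      [3,6] PP\(PP\S)   >
        [3,4] "under" : (PP\(PP\S))/S
        [4,6] S   <
          [4,5] "idea" : PP
          [5,6] "clearly" : S\PP
    [6,7] "saw" : (S\(S\NP))\PP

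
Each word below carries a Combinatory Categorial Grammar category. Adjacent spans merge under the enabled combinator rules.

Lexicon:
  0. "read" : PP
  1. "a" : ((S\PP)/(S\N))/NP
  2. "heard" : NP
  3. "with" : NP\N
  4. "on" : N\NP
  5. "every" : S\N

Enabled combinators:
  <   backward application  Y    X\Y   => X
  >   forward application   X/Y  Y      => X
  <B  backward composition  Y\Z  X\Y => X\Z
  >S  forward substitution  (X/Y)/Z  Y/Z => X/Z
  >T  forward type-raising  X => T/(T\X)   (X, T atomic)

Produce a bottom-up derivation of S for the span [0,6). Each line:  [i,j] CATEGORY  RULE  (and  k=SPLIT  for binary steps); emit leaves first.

[0,6] S   >
  [0,1] S/(S\PP)   >T
    [0,1] "read" : PP
  [1,6] S\PP   >
    [1,3] (S\PP)/(S\N)   >
      [1,2] "a" : ((S\PP)/(S\N))/NP
      [2,3] "heard" : NP
    [3,6] S\N   <B
      [3,5] N\N   <B
        [3,4] "with" : NP\N
        [4,5] "on" : N\NP
      [5,6] "every" : S\N

[0,1] PP  lex  "read"
[0,1] S/(S\PP)  >T
[1,2] ((S\PP)/(S\N))/NP  lex  "a"
[2,3] NP  lex  "heard"
[1,3] (S\PP)/(S\N)  >  k=2
[3,4] NP\N  lex  "with"
[4,5] N\NP  lex  "on"
[3,5] N\N  <B  k=4
[5,6] S\N  lex  "every"
[3,6] S\N  <B  k=5
[1,6] S\PP  >  k=3
[0,6] S  >  k=1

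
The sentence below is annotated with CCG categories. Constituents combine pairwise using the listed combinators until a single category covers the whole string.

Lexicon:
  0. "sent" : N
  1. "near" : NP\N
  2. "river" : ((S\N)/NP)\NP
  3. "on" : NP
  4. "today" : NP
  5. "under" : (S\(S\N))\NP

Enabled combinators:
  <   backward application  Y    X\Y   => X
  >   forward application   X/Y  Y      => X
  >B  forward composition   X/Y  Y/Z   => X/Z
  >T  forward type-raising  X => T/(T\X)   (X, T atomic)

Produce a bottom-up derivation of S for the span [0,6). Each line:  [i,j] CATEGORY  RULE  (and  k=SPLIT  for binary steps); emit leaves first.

[0,6] S   <
  [0,4] S\N   >
    [0,3] (S\N)/NP   <
      [0,2] NP   <
        [0,1] "sent" : N
        [1,2] "near" : NP\N
      [2,3] "river" : ((S\N)/NP)\NP
    [3,4] "on" : NP
  [4,6] S\(S\N)   <
    [4,5] "today" : NP
    [5,6] "under" : (S\(S\N))\NP

[0,1] N  lex  "sent"
[1,2] NP\N  lex  "near"
[0,2] NP  <  k=1
[2,3] ((S\N)/NP)\NP  lex  "river"
[0,3] (S\N)/NP  <  k=2
[3,4] NP  lex  "on"
[0,4] S\N  >  k=3
[4,5] NP  lex  "today"
[5,6] (S\(S\N))\NP  lex  "under"
[4,6] S\(S\N)  <  k=5
[0,6] S  <  k=4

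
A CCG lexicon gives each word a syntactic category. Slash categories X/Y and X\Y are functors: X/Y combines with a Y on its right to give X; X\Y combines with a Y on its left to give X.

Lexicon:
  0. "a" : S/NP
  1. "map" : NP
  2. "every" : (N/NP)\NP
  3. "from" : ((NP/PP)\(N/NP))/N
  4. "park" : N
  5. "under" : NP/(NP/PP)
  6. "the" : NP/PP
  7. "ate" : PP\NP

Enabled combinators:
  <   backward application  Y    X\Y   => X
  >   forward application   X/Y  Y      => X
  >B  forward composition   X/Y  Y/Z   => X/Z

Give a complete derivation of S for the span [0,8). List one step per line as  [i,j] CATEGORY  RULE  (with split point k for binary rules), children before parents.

[0,1] S/NP  lex  "a"
[1,2] NP  lex  "map"
[2,3] (N/NP)\NP  lex  "every"
[1,3] N/NP  <  k=2
[3,4] ((NP/PP)\(N/NP))/N  lex  "from"
[4,5] N  lex  "park"
[3,5] (NP/PP)\(N/NP)  >  k=4
[1,5] NP/PP  <  k=3
[5,6] NP/(NP/PP)  lex  "under"
[6,7] NP/PP  lex  "the"
[5,7] NP  >  k=6
[7,8] PP\NP  lex  "ate"
[5,8] PP  <  k=7
[1,8] NP  >  k=5
[0,8] S  >  k=1

[0,8] S   >
  [0,1] "a" : S/NP
  [1,8] NP   >
    [1,5] NP/PP   <
      [1,3] N/NP   <
        [1,2] "map" : NP
        [2,3] "every" : (N/NP)\NP
      [3,5] (NP/PP)\(N/NP)   >
        [3,4] "from" : ((NP/PP)\(N/NP))/N
        [4,5] "park" : N
    [5,8] PP   <
      [5,7] NP   >
        [5,6] "under" : NP/(NP/PP)
        [6,7] "the" : NP/PP
      [7,8] "ate" : PP\NP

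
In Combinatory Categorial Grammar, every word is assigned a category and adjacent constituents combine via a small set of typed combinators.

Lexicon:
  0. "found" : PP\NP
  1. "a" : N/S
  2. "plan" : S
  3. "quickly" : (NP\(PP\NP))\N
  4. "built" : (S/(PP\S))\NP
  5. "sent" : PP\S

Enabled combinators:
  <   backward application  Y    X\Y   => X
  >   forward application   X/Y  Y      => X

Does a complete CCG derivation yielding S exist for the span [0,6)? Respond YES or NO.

[0,6] S   >
  [0,5] S/(PP\S)   <
    [0,4] NP   <
      [0,1] "found" : PP\NP
      [1,4] NP\(PP\NP)   <
        [1,3] N   >
          [1,2] "a" : N/S
          [2,3] "plan" : S
        [3,4] "quickly" : (NP\(PP\NP))\N
    [4,5] "built" : (S/(PP\S))\NP
  [5,6] "sent" : PP\S

YES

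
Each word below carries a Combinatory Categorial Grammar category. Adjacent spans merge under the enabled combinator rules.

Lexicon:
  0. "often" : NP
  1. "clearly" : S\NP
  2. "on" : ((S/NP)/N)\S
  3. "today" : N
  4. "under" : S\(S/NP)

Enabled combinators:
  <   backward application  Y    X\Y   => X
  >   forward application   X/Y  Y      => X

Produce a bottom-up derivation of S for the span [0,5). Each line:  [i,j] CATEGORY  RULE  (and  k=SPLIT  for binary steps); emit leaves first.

[0,1] NP  lex  "often"
[1,2] S\NP  lex  "clearly"
[0,2] S  <  k=1
[2,3] ((S/NP)/N)\S  lex  "on"
[0,3] (S/NP)/N  <  k=2
[3,4] N  lex  "today"
[0,4] S/NP  >  k=3
[4,5] S\(S/NP)  lex  "under"
[0,5] S  <  k=4

[0,5] S   <
  [0,4] S/NP   >
    [0,3] (S/NP)/N   <
      [0,2] S   <
        [0,1] "often" : NP
        [1,2] "clearly" : S\NP
      [2,3] "on" : ((S/NP)/N)\S
    [3,4] "today" : N
  [4,5] "under" : S\(S/NP)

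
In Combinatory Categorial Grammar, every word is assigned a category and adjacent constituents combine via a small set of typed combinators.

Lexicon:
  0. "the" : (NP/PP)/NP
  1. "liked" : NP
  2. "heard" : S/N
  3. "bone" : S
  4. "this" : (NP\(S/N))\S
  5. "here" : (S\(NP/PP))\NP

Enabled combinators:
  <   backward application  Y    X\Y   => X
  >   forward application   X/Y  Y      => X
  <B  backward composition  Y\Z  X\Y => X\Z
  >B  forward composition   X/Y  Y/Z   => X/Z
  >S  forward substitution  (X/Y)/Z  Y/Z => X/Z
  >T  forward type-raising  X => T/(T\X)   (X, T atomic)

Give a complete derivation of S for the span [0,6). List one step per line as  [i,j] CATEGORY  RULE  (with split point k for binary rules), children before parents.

[0,6] S   <
  [0,2] NP/PP   >
    [0,1] "the" : (NP/PP)/NP
    [1,2] "liked" : NP
  [2,6] S\(NP/PP)   <
    [2,5] NP   <
      [2,3] "heard" : S/N
      [3,5] NP\(S/N)   <
        [3,4] "bone" : S
        [4,5] "this" : (NP\(S/N))\S
    [5,6] "here" : (S\(NP/PP))\NP

[0,1] (NP/PP)/NP  lex  "the"
[1,2] NP  lex  "liked"
[0,2] NP/PP  >  k=1
[2,3] S/N  lex  "heard"
[3,4] S  lex  "bone"
[4,5] (NP\(S/N))\S  lex  "this"
[3,5] NP\(S/N)  <  k=4
[2,5] NP  <  k=3
[5,6] (S\(NP/PP))\NP  lex  "here"
[2,6] S\(NP/PP)  <  k=5
[0,6] S  <  k=2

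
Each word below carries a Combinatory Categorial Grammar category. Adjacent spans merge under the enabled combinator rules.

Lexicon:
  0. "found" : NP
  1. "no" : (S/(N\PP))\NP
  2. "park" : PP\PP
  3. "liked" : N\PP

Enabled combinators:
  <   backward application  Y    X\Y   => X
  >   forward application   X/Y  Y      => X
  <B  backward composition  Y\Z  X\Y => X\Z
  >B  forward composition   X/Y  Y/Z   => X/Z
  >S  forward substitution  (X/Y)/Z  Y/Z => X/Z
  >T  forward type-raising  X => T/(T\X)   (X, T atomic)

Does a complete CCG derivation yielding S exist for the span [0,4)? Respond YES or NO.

YES

[0,4] S   >
  [0,2] S/(N\PP)   <
    [0,1] "found" : NP
    [1,2] "no" : (S/(N\PP))\NP
  [2,4] N\PP   <B
    [2,3] "park" : PP\PP
    [3,4] "liked" : N\PP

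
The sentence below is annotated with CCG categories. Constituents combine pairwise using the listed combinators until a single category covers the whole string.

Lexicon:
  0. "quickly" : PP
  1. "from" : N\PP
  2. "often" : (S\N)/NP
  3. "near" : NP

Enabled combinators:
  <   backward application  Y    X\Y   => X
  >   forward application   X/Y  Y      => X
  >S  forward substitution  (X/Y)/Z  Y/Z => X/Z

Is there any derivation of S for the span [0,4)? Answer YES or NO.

YES

[0,4] S   <
  [0,2] N   <
    [0,1] "quickly" : PP
    [1,2] "from" : N\PP
  [2,4] S\N   >
    [2,3] "often" : (S\N)/NP
    [3,4] "near" : NP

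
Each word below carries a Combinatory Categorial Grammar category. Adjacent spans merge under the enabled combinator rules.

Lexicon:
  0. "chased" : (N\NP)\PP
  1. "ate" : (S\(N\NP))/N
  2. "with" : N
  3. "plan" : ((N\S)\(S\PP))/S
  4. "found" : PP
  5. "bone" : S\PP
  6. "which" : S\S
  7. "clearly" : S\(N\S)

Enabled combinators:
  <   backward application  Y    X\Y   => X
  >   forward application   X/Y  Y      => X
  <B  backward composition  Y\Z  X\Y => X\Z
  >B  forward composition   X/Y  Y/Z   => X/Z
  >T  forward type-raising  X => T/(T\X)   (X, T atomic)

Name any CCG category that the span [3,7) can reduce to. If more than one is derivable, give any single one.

[0,8] S   <
  [0,7] N\S   <
    [0,3] S\PP   <B
      [0,1] "chased" : (N\NP)\PP
      [1,3] S\(N\NP)   >
        [1,2] "ate" : (S\(N\NP))/N
        [2,3] "with" : N
    [3,7] (N\S)\(S\PP)   >
      [3,4] "plan" : ((N\S)\(S\PP))/S
      [4,7] S   <
        [4,5] "found" : PP
        [5,7] S\PP   <B
          [5,6] "bone" : S\PP
          [6,7] "which" : S\S
  [7,8] "clearly" : S\(N\S)

(N\S)\(S\PP)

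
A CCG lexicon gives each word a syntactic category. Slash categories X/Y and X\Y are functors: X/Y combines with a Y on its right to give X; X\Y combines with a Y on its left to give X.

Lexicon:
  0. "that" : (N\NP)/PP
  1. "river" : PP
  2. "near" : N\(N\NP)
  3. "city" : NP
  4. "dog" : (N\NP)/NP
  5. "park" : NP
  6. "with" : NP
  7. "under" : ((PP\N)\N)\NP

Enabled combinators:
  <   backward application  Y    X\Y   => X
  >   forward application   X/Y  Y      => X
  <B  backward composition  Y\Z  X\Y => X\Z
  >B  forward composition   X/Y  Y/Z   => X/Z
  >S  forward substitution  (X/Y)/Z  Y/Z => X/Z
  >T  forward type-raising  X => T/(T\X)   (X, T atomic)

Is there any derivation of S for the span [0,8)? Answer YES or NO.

NO

(N\NP)/PP PP N\(N\NP) NP (N\NP)/NP NP NP ((PP\N)\N)\NP
CKY chart[0,8] = {N/(N\PP), NP/(NP\PP), PP, PP/(PP\PP), S/(S\PP)}; S ∉ chart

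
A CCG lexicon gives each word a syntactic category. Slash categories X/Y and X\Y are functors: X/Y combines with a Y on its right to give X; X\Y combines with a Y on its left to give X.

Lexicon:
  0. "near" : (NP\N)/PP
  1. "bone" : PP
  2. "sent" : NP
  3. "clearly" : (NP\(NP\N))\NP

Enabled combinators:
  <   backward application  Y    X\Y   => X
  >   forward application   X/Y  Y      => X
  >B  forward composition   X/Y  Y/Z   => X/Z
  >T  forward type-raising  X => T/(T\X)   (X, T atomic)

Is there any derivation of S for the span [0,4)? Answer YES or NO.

(NP\N)/PP PP NP (NP\(NP\N))\NP
CKY chart[0,4] = {N/(N\NP), NP, NP/(NP\NP), PP/(PP\NP), S/(S\NP)}; S ∉ chart

NO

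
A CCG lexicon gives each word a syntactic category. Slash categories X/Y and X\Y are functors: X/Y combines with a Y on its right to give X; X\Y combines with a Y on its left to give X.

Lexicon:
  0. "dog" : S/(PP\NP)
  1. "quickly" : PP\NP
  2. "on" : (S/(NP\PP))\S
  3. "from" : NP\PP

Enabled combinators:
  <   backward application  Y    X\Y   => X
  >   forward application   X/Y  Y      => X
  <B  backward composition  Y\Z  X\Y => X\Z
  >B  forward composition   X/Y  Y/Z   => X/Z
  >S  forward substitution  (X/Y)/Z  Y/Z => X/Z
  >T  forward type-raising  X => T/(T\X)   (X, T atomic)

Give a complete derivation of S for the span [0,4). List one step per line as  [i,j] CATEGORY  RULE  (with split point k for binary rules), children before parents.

[0,1] S/(PP\NP)  lex  "dog"
[1,2] PP\NP  lex  "quickly"
[0,2] S  >  k=1
[2,3] (S/(NP\PP))\S  lex  "on"
[0,3] S/(NP\PP)  <  k=2
[3,4] NP\PP  lex  "from"
[0,4] S  >  k=3

[0,4] S   >
  [0,3] S/(NP\PP)   <
    [0,2] S   >
      [0,1] "dog" : S/(PP\NP)
      [1,2] "quickly" : PP\NP
    [2,3] "on" : (S/(NP\PP))\S
  [3,4] "from" : NP\PP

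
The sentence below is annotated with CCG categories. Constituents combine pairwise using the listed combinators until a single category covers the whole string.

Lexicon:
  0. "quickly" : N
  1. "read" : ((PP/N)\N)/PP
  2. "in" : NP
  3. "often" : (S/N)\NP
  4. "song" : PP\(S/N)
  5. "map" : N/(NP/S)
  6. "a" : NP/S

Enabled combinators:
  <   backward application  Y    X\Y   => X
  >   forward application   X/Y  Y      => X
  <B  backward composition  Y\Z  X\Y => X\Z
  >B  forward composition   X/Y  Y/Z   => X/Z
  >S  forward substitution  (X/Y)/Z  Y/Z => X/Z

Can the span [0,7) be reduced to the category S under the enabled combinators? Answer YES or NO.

NO

N ((PP/N)\N)/PP NP (S/N)\NP PP\(S/N) N/(NP/S) NP/S
CKY chart[0,7] = {PP}; S ∉ chart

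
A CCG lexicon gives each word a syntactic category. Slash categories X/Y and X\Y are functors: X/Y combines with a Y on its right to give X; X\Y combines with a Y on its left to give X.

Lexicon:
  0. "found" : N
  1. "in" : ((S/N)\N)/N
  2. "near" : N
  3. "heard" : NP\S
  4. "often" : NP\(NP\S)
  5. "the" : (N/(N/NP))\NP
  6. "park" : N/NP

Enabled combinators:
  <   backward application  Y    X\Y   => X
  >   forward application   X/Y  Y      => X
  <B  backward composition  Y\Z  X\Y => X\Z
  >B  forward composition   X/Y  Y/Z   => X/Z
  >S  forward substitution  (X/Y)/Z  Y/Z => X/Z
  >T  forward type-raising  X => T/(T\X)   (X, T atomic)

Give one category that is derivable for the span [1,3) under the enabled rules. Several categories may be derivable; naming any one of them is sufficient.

(S/N)\N

[0,7] S   >
  [0,3] S/N   <
    [0,1] "found" : N
    [1,3] (S/N)\N   >
      [1,2] "in" : ((S/N)\N)/N
      [2,3] "near" : N
  [3,7] N   >
    [3,6] N/(N/NP)   <
      [3,5] NP   <
        [3,4] "heard" : NP\S
        [4,5] "often" : NP\(NP\S)
      [5,6] "the" : (N/(N/NP))\NP
    [6,7] "park" : N/NP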